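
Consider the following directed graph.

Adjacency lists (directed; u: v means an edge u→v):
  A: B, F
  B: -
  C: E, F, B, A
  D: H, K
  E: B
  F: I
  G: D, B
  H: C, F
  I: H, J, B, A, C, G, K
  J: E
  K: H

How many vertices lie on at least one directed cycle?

8

A vertex is on a directed cycle iff it belongs to a strongly connected component of size ≥ 2 (or has a self-loop).
The vertices on cycles are {A, C, D, F, G, H, I, K} — 8 in total.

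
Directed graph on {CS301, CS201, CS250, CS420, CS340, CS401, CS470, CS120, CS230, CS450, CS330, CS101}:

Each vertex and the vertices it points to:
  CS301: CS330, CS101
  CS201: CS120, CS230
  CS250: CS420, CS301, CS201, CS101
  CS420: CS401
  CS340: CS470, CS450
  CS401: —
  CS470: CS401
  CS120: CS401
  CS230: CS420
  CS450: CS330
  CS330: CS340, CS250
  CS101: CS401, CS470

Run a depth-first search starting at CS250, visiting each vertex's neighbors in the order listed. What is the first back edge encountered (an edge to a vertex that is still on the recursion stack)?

DFS from CS250 (visiting each vertex's neighbors in the order listed); mark gray on enter, black on exit:
CS250 gray
  CS420 gray
    CS401 gray
    CS401 black
  CS420 black
  CS301 gray
    CS330 gray
      CS340 gray
        CS470 gray
          CS470→CS401: CS401 black — skip
        CS470 black
        CS450 gray
          CS450→CS330: CS330 is gray → back edge
First back edge: CS450 → CS330.

CS450->CS330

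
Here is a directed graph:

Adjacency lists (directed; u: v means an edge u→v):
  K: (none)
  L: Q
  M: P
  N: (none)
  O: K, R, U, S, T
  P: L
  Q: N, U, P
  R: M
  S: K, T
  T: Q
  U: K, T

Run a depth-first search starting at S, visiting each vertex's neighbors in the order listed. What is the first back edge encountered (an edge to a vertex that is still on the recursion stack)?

U→T

DFS from S (visiting each vertex's neighbors in the order listed); mark gray on enter, black on exit:
S gray
  K gray
  K black
  T gray
    Q gray
      N gray
      N black
      U gray
        U→K: K black — skip
        U→T: T is gray → back edge
First back edge: U → T.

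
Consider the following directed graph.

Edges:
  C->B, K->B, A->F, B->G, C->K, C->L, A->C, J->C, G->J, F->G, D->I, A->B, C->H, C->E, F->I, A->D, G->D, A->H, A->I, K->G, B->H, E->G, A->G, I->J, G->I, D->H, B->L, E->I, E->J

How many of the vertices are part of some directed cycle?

8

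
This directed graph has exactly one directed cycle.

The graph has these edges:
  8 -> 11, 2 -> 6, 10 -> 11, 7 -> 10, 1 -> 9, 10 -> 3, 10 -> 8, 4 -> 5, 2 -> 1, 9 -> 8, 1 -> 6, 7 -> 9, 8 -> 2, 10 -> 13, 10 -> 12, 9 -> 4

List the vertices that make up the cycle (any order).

1, 2, 8, 9

DFS with gray/black marking from 9:
9 gray
  4 gray
    5 gray
    5 black
  4 black
  8 gray
    2 gray
      1 gray
        6 gray
        6 black
        1→9: 9 is gray → back edge
Back edge closes the cycle 9 → 8 → 2 → 1 → 9; its vertices are {1, 2, 8, 9}.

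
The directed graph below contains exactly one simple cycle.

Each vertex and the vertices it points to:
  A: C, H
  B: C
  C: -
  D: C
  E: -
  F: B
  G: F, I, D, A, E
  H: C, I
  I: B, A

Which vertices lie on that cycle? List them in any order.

A, H, I

DFS with gray/black marking from I:
I gray
  B gray
    C gray
    C black
  B black
  A gray
    A→C: C black — skip
    H gray
      H→C: C black — skip
      H→I: I is gray → back edge
Back edge closes the cycle I → A → H → I; its vertices are {A, H, I}.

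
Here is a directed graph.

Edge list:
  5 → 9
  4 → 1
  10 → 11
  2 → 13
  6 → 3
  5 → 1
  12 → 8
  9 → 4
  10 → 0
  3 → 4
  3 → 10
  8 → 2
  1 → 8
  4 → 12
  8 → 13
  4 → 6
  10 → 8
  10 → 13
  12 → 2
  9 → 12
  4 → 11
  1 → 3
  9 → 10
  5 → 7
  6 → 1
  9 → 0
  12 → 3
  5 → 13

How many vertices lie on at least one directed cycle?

A vertex is on a directed cycle iff it belongs to a strongly connected component of size ≥ 2 (or has a self-loop).
The vertices on cycles are {1, 3, 4, 6, 12} — 5 in total.

5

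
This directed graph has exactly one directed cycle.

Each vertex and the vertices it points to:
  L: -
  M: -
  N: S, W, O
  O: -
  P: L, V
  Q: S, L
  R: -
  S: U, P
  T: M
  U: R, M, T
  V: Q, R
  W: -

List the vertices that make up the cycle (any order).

DFS with gray/black marking from S:
S gray
  U gray
    R gray
    R black
    M gray
    M black
    T gray
      T→M: M black — skip
    T black
  U black
  P gray
    L gray
    L black
    V gray
      Q gray
        Q→S: S is gray → back edge
Back edge closes the cycle S → P → V → Q → S; its vertices are {P, Q, S, V}.

P, Q, S, V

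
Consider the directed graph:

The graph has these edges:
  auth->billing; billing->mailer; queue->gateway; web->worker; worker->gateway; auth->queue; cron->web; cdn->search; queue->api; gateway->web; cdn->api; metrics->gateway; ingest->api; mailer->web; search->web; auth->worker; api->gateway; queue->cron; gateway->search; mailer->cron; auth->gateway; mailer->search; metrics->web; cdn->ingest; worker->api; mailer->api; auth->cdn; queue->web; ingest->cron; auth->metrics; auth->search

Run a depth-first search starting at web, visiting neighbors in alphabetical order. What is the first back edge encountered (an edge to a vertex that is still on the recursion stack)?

search->web

DFS from web (visiting neighbors in alphabetical order); mark gray on enter, black on exit:
web gray
  worker gray
    api gray
      gateway gray
        search gray
          search→web: web is gray → back edge
First back edge: search → web.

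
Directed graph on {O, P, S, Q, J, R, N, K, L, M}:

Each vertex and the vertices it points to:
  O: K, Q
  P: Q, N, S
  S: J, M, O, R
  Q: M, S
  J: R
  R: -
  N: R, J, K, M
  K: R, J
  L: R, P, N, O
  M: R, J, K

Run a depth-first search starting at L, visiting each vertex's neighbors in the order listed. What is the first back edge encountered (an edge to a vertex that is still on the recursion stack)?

O→Q

DFS from L (visiting each vertex's neighbors in the order listed); mark gray on enter, black on exit:
L gray
  R gray
  R black
  P gray
    Q gray
      M gray
        M→R: R black — skip
        J gray
          J→R: R black — skip
        J black
        K gray
          K→R: R black — skip
          K→J: J black — skip
        K black
      M black
      S gray
        S→J: J black — skip
        S→M: M black — skip
        O gray
          O→K: K black — skip
          O→Q: Q is gray → back edge
First back edge: O → Q.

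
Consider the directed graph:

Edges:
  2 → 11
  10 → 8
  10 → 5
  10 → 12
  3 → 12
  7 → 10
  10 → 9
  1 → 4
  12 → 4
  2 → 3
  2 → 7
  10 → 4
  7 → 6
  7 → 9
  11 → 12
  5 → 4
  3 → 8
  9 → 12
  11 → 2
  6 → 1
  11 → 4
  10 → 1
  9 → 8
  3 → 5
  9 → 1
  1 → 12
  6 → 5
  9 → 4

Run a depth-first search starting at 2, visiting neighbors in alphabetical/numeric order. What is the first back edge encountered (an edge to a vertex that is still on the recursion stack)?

DFS from 2 (visiting neighbors in alphabetical/numeric order); mark gray on enter, black on exit:
2 gray
  3 gray
    5 gray
      4 gray
      4 black
    5 black
    8 gray
    8 black
    12 gray
      12→4: 4 black — skip
    12 black
  3 black
  7 gray
    6 gray
      1 gray
        1→4: 4 black — skip
        1→12: 12 black — skip
      1 black
      6→5: 5 black — skip
    6 black
    9 gray
      9→1: 1 black — skip
      9→4: 4 black — skip
      9→8: 8 black — skip
      9→12: 12 black — skip
    9 black
    10 gray
      10→1: 1 black — skip
      10→4: 4 black — skip
      10→5: 5 black — skip
      10→8: 8 black — skip
      10→9: 9 black — skip
      10→12: 12 black — skip
    10 black
  7 black
  11 gray
    11→2: 2 is gray → back edge
First back edge: 11 → 2.

11->2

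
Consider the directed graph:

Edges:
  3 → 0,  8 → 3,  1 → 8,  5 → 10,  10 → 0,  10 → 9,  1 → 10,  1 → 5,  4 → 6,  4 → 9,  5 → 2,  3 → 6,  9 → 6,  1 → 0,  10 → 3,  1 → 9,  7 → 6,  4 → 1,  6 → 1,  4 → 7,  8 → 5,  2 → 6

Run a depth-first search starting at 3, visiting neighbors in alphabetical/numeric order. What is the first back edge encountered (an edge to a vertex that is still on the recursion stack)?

DFS from 3 (visiting neighbors in alphabetical/numeric order); mark gray on enter, black on exit:
3 gray
  0 gray
  0 black
  6 gray
    1 gray
      1→0: 0 black — skip
      5 gray
        2 gray
          2→6: 6 is gray → back edge
First back edge: 2 → 6.

2→6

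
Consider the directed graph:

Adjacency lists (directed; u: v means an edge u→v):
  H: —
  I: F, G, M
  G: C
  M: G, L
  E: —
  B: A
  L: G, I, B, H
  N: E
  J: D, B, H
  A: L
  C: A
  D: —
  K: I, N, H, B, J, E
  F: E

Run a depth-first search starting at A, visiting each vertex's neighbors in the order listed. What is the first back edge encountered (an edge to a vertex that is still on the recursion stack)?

C→A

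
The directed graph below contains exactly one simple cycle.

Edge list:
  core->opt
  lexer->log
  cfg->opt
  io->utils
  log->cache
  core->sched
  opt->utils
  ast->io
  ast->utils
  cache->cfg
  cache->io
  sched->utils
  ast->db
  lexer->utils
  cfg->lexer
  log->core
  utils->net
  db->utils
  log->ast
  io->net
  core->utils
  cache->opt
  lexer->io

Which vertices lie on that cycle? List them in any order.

cfg, log, cache, lexer

DFS with gray/black marking from log:
log gray
  cache gray
    opt gray
      utils gray
        net gray
        net black
      utils black
    opt black
    io gray
      io→net: net black — skip
      io→utils: utils black — skip
    io black
    cfg gray
      cfg→opt: opt black — skip
      lexer gray
        lexer→io: io black — skip
        lexer→log: log is gray → back edge
Back edge closes the cycle log → cache → cfg → lexer → log; its vertices are {cfg, log, cache, lexer}.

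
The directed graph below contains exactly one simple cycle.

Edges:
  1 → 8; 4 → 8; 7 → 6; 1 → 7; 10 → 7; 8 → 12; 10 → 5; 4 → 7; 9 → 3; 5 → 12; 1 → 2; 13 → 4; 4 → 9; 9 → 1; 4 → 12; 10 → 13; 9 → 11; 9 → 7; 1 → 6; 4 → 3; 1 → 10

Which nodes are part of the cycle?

1, 4, 9, 10, 13

DFS with gray/black marking from 4:
4 gray
  12 gray
  12 black
  9 gray
    1 gray
      7 gray
        6 gray
        6 black
      7 black
      8 gray
        8→12: 12 black — skip
      8 black
      1→6: 6 black — skip
      10 gray
        13 gray
          13→4: 4 is gray → back edge
Back edge closes the cycle 4 → 9 → 1 → 10 → 13 → 4; its vertices are {1, 4, 9, 10, 13}.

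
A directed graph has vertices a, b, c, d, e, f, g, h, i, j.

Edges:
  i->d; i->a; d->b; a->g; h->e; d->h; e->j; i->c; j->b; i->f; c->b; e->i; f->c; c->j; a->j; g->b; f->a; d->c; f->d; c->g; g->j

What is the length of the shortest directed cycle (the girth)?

4

For each vertex v, BFS finds the shortest path from v back to v.
The shortest such closed walk is d → h → e → i → d, length 4.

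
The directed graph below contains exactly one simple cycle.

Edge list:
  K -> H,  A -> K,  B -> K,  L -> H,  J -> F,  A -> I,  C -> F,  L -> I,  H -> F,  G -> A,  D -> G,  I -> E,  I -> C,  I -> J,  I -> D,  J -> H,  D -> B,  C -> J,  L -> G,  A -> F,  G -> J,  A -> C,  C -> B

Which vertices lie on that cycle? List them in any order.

DFS with gray/black marking from I:
I gray
  E gray
  E black
  D gray
    G gray
      A gray
        A→I: I is gray → back edge
Back edge closes the cycle I → D → G → A → I; its vertices are {A, D, G, I}.

A, D, G, I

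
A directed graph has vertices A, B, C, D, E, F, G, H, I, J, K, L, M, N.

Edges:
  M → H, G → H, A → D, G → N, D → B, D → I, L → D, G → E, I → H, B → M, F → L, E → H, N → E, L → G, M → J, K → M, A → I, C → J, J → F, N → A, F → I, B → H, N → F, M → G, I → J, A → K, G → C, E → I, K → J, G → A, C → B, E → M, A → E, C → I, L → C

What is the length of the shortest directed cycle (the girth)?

3

For each vertex v, BFS finds the shortest path from v back to v.
The shortest such closed walk is G → E → M → G, length 3.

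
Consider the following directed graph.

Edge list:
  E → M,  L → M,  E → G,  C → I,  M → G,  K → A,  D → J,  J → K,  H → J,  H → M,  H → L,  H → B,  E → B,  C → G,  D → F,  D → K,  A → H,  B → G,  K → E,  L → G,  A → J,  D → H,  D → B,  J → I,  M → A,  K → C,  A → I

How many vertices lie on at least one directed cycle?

7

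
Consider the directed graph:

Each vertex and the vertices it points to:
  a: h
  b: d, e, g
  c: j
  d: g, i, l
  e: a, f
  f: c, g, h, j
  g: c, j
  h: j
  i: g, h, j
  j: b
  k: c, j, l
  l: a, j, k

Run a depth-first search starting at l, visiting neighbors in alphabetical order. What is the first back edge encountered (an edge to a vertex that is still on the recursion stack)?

c->j

DFS from l (visiting neighbors in alphabetical order); mark gray on enter, black on exit:
l gray
  a gray
    h gray
      j gray
        b gray
          d gray
            g gray
              c gray
                c→j: j is gray → back edge
First back edge: c → j.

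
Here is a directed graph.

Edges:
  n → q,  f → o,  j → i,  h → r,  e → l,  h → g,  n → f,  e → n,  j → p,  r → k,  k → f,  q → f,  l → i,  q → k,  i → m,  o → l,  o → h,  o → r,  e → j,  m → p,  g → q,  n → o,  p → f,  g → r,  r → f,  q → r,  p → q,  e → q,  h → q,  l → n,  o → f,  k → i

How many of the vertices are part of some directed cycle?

A vertex is on a directed cycle iff it belongs to a strongly connected component of size ≥ 2 (or has a self-loop).
The vertices on cycles are {f, g, h, i, k, l, m, n, o, p, q, r} — 12 in total.

12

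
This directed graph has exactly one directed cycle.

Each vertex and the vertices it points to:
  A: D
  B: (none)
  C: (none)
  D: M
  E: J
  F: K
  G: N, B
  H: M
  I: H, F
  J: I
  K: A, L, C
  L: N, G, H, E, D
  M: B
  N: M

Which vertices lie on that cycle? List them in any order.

E, F, I, J, K, L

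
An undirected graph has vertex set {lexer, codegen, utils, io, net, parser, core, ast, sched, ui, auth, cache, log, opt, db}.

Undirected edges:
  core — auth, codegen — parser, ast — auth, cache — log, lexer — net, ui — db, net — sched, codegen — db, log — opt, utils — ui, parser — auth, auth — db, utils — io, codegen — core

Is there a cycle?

DFS, tracking each vertex's parent; an edge to a visited non-parent vertex closes a cycle.
Start from ast:
visit ast (parent –)
  visit auth (parent ast)
    visit parser (parent auth)
      parser–auth: parent, skip
      visit codegen (parent parser)
        codegen–parser: parent, skip
        visit db (parent codegen)
          visit ui (parent db)
            visit utils (parent ui)
              utils–ui: parent, skip
              visit io (parent utils)
                io–utils: parent, skip
            ui–db: parent, skip
          db–codegen: parent, skip
          db–auth: auth visited and ≠ parent → cycle
Cycle: auth – parser – codegen – db – auth.

Yes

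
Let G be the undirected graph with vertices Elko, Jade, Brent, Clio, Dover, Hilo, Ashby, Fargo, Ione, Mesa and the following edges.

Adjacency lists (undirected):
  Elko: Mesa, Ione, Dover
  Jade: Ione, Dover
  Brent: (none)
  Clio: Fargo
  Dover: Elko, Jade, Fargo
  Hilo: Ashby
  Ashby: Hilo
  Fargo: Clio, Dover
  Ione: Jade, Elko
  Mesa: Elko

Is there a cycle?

DFS, tracking each vertex's parent; an edge to a visited non-parent vertex closes a cycle.
Start from Brent:
visit Brent (parent –)
visit Elko (parent –)
  visit Mesa (parent Elko)
    Mesa–Elko: parent, skip
  visit Ione (parent Elko)
    visit Jade (parent Ione)
      Jade–Ione: parent, skip
      visit Dover (parent Jade)
        Dover–Elko: Elko visited and ≠ parent → cycle
Cycle: Elko – Ione – Jade – Dover – Elko.

Yes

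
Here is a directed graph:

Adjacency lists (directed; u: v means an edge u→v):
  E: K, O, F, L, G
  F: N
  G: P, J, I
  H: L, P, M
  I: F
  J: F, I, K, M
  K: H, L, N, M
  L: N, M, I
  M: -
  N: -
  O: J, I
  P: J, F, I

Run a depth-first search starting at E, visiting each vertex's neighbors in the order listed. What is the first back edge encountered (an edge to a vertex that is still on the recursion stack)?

J→K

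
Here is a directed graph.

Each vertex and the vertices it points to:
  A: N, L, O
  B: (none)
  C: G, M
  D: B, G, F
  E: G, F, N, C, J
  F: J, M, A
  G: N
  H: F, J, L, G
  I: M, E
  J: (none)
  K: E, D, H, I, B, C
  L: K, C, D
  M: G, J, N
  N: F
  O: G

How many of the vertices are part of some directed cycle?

13

A vertex is on a directed cycle iff it belongs to a strongly connected component of size ≥ 2 (or has a self-loop).
The vertices on cycles are {A, C, D, E, F, G, H, I, K, L, M, N, O} — 13 in total.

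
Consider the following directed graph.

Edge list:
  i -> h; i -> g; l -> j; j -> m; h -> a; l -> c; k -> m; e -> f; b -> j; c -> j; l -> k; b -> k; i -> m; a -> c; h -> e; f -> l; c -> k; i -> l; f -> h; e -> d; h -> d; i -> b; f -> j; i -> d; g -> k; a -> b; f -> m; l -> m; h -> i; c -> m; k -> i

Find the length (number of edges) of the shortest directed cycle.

2

For each vertex v, BFS finds the shortest path from v back to v.
The shortest such closed walk is h → i → h, length 2.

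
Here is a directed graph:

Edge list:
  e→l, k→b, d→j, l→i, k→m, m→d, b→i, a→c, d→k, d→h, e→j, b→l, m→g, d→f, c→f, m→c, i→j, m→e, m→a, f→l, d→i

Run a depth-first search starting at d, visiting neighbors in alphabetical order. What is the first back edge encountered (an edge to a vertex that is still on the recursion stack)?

DFS from d (visiting neighbors in alphabetical order); mark gray on enter, black on exit:
d gray
  f gray
    l gray
      i gray
        j gray
        j black
      i black
    l black
  f black
  h gray
  h black
  d→i: i black — skip
  d→j: j black — skip
  k gray
    b gray
      b→i: i black — skip
      b→l: l black — skip
    b black
    m gray
      a gray
        c gray
          c→f: f black — skip
        c black
      a black
      m→c: c black — skip
      m→d: d is gray → back edge
First back edge: m → d.

m->d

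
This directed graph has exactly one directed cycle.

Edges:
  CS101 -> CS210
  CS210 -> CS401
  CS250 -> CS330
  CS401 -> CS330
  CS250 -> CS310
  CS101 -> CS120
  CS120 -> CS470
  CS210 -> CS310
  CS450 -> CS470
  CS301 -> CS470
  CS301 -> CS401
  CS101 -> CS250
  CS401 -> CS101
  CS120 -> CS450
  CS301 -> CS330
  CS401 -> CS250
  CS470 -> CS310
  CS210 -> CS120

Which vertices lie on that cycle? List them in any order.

DFS with gray/black marking from CS401:
CS401 gray
  CS101 gray
    CS250 gray
      CS310 gray
      CS310 black
      CS330 gray
      CS330 black
    CS250 black
    CS120 gray
      CS450 gray
        CS470 gray
          CS470→CS310: CS310 black — skip
        CS470 black
      CS450 black
      CS120→CS470: CS470 black — skip
    CS120 black
    CS210 gray
      CS210→CS401: CS401 is gray → back edge
Back edge closes the cycle CS401 → CS101 → CS210 → CS401; its vertices are {CS101, CS210, CS401}.

CS101, CS210, CS401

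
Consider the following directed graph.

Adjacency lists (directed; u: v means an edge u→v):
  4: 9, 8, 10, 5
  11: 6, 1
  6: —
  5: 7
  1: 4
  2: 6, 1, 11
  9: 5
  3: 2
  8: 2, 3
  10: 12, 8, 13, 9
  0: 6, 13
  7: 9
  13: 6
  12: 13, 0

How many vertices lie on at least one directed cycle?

10

A vertex is on a directed cycle iff it belongs to a strongly connected component of size ≥ 2 (or has a self-loop).
The vertices on cycles are {1, 2, 3, 4, 5, 7, 8, 9, 10, 11} — 10 in total.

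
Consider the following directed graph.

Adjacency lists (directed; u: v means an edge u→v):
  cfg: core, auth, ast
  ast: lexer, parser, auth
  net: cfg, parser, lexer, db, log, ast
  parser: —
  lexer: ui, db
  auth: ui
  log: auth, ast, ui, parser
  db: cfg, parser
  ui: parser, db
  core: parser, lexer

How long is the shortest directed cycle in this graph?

4

For each vertex v, BFS finds the shortest path from v back to v.
The shortest such closed walk is lexer → db → cfg → core → lexer, length 4.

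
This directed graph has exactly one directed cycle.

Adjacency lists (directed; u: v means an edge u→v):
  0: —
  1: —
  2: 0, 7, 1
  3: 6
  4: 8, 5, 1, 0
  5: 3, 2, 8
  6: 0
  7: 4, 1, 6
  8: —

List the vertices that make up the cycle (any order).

DFS with gray/black marking from 4:
4 gray
  8 gray
  8 black
  5 gray
    3 gray
      6 gray
        0 gray
        0 black
      6 black
    3 black
    2 gray
      2→0: 0 black — skip
      7 gray
        7→4: 4 is gray → back edge
Back edge closes the cycle 4 → 5 → 2 → 7 → 4; its vertices are {2, 4, 5, 7}.

2, 4, 5, 7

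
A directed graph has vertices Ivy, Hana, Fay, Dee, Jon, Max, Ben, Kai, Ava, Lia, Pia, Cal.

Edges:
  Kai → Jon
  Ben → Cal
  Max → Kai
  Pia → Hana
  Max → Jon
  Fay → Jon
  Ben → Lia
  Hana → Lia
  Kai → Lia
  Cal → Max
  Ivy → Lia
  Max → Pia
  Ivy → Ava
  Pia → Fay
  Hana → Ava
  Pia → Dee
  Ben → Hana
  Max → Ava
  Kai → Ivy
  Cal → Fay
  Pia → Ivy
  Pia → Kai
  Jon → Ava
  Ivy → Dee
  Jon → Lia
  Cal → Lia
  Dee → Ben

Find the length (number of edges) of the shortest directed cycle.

5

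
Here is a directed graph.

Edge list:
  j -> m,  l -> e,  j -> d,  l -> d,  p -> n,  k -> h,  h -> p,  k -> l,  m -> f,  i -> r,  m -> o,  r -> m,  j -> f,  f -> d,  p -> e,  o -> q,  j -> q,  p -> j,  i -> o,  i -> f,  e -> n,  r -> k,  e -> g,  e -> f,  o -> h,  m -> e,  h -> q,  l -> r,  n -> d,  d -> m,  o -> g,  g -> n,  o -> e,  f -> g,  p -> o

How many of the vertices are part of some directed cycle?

13

A vertex is on a directed cycle iff it belongs to a strongly connected component of size ≥ 2 (or has a self-loop).
The vertices on cycles are {d, e, f, g, h, j, k, l, m, n, o, p, r} — 13 in total.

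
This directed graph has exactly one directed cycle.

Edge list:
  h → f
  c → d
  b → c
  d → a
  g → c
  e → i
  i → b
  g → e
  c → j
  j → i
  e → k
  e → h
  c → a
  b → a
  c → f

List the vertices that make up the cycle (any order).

b, c, i, j

DFS with gray/black marking from c:
c gray
  f gray
  f black
  j gray
    i gray
      b gray
        b→c: c is gray → back edge
Back edge closes the cycle c → j → i → b → c; its vertices are {b, c, i, j}.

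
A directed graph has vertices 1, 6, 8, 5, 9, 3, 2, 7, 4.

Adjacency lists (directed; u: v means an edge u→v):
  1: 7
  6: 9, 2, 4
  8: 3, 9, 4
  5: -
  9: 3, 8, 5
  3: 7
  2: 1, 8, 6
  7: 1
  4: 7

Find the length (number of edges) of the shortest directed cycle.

2

For each vertex v, BFS finds the shortest path from v back to v.
The shortest such closed walk is 6 → 2 → 6, length 2.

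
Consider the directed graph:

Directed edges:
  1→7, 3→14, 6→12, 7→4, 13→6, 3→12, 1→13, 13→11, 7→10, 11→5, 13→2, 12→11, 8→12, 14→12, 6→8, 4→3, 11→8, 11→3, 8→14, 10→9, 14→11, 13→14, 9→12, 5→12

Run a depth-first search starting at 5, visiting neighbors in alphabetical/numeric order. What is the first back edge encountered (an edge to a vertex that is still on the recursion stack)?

3→12

DFS from 5 (visiting neighbors in alphabetical/numeric order); mark gray on enter, black on exit:
5 gray
  12 gray
    11 gray
      3 gray
        3→12: 12 is gray → back edge
First back edge: 3 → 12.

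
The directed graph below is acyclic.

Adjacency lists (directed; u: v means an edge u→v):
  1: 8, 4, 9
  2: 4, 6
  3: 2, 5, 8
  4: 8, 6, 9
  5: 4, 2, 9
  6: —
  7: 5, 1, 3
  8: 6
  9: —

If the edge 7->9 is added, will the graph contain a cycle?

No

Adding 7→9 creates a cycle iff 9 can already reach 7.
Explore from 9: no path reaches 7. The graph stays acyclic.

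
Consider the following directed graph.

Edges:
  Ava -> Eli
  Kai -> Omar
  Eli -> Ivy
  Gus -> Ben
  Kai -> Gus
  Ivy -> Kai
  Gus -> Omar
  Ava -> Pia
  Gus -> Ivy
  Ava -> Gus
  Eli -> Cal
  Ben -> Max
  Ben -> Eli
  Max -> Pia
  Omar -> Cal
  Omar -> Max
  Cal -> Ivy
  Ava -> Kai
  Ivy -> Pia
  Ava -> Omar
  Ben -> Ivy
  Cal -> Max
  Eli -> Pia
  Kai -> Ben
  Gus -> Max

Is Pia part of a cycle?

Pia lies on a cycle iff there is a path from Pia back to itself.
Exploring from Pia, it never reaches itself; equivalently, its strongly connected component is a singleton.

No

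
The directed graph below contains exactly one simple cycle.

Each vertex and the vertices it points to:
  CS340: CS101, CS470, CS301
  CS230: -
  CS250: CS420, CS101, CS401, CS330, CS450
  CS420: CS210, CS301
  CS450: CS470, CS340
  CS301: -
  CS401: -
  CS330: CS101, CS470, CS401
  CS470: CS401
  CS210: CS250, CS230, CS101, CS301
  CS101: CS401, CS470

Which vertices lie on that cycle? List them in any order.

CS210, CS250, CS420

DFS with gray/black marking from CS250:
CS250 gray
  CS420 gray
    CS210 gray
      CS210→CS250: CS250 is gray → back edge
Back edge closes the cycle CS250 → CS420 → CS210 → CS250; its vertices are {CS210, CS250, CS420}.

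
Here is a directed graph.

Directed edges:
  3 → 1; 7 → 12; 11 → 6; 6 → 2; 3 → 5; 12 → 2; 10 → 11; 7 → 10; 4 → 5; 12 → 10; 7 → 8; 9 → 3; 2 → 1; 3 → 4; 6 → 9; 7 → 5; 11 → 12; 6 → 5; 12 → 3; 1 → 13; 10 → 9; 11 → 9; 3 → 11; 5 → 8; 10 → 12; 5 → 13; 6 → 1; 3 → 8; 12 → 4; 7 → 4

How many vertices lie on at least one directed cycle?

6

A vertex is on a directed cycle iff it belongs to a strongly connected component of size ≥ 2 (or has a self-loop).
The vertices on cycles are {3, 6, 9, 10, 11, 12} — 6 in total.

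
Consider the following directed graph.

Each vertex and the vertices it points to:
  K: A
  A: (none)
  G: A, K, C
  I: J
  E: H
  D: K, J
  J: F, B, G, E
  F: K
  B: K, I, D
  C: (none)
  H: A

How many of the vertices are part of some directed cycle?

4

A vertex is on a directed cycle iff it belongs to a strongly connected component of size ≥ 2 (or has a self-loop).
The vertices on cycles are {B, D, I, J} — 4 in total.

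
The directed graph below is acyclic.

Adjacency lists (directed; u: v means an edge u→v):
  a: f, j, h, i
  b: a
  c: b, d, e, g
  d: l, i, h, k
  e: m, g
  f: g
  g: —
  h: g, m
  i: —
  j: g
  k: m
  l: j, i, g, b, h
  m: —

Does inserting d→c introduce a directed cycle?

Yes

Adding d→c creates a cycle iff c can already reach d.
Path from c: c → d.
So c → … → d → c is a cycle.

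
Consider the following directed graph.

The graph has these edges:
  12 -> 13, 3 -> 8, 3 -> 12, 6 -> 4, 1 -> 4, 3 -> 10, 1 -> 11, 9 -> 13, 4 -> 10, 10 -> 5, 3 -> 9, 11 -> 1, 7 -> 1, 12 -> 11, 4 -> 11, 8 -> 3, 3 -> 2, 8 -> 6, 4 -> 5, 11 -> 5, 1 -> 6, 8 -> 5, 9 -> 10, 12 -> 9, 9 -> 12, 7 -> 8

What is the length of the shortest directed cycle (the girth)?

For each vertex v, BFS finds the shortest path from v back to v.
The shortest such closed walk is 8 → 3 → 8, length 2.

2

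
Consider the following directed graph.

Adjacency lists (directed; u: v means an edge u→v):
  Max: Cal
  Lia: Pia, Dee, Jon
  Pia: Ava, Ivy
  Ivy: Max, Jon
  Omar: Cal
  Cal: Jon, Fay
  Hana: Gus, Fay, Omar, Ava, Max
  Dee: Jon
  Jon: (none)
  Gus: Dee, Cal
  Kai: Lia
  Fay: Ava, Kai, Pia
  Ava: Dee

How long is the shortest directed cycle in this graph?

5

For each vertex v, BFS finds the shortest path from v back to v.
The shortest such closed walk is Fay → Pia → Ivy → Max → Cal → Fay, length 5.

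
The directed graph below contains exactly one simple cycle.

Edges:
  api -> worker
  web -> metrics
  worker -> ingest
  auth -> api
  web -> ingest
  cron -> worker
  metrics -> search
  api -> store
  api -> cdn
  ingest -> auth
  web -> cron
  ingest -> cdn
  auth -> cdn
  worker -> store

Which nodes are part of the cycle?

DFS with gray/black marking from ingest:
ingest gray
  auth gray
    api gray
      store gray
      store black
      worker gray
        worker→store: store black — skip
        worker→ingest: ingest is gray → back edge
Back edge closes the cycle ingest → auth → api → worker → ingest; its vertices are {api, auth, ingest, worker}.

api, auth, ingest, worker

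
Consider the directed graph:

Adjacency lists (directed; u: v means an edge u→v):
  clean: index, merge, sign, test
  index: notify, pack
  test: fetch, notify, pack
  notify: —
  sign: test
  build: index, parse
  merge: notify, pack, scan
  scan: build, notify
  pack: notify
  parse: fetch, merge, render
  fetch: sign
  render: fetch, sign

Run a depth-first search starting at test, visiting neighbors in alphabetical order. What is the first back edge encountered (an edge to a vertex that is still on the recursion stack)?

DFS from test (visiting neighbors in alphabetical order); mark gray on enter, black on exit:
test gray
  fetch gray
    sign gray
      sign→test: test is gray → back edge
First back edge: sign → test.

sign→test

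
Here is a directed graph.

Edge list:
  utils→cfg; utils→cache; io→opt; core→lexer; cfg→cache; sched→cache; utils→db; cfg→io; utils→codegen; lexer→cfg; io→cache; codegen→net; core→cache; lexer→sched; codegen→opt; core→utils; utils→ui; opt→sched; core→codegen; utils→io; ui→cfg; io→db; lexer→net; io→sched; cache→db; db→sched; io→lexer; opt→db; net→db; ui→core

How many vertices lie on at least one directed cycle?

9

A vertex is on a directed cycle iff it belongs to a strongly connected component of size ≥ 2 (or has a self-loop).
The vertices on cycles are {db, io, ui, cfg, core, cache, lexer, sched, utils} — 9 in total.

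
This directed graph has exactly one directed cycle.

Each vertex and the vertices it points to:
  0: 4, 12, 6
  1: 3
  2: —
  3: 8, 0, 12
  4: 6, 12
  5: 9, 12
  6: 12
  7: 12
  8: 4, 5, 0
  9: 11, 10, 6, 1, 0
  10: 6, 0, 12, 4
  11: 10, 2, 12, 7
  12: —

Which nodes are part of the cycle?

1, 3, 5, 8, 9

DFS with gray/black marking from 5:
5 gray
  9 gray
    11 gray
      10 gray
        6 gray
          12 gray
          12 black
        6 black
        0 gray
          4 gray
            4→6: 6 black — skip
            4→12: 12 black — skip
          4 black
          0→12: 12 black — skip
          0→6: 6 black — skip
        0 black
        10→12: 12 black — skip
        10→4: 4 black — skip
      10 black
      2 gray
      2 black
      11→12: 12 black — skip
      7 gray
        7→12: 12 black — skip
      7 black
    11 black
    9→10: 10 black — skip
    9→6: 6 black — skip
    1 gray
      3 gray
        8 gray
          8→4: 4 black — skip
          8→5: 5 is gray → back edge
Back edge closes the cycle 5 → 9 → 1 → 3 → 8 → 5; its vertices are {1, 3, 5, 8, 9}.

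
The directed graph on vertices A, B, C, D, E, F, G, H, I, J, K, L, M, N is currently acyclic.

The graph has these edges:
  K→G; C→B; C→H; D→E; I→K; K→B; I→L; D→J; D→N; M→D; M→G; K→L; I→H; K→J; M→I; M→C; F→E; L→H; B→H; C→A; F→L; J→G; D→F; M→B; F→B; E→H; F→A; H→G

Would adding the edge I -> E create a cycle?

No

Adding I→E creates a cycle iff E can already reach I.
Explore from E: no path reaches I. The graph stays acyclic.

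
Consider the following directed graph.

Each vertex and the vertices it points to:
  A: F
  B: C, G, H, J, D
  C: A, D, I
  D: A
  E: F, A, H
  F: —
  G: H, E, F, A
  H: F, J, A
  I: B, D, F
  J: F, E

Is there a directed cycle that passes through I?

I is on a cycle iff I can reach itself via ≥1 edge.
I → B → C → I — yes.

Yes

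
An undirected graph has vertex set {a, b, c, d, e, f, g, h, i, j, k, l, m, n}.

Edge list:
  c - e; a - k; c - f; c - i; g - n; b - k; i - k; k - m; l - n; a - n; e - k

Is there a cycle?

DFS, tracking each vertex's parent; an edge to a visited non-parent vertex closes a cycle.
Start from n:
visit n (parent –)
  visit a (parent n)
    a–n: parent, skip
    visit k (parent a)
      visit b (parent k)
        b–k: parent, skip
      visit i (parent k)
        i–k: parent, skip
        visit c (parent i)
          visit e (parent c)
            e–c: parent, skip
            e–k: k visited and ≠ parent → cycle
Cycle: k – i – c – e – k.

Yes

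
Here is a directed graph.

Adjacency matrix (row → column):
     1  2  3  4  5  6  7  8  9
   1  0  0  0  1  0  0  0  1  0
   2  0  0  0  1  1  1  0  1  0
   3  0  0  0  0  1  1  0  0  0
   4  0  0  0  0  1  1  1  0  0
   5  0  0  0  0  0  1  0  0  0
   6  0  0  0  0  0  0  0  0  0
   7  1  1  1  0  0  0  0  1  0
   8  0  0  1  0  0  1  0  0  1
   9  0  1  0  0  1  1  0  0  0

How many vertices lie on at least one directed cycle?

A vertex is on a directed cycle iff it belongs to a strongly connected component of size ≥ 2 (or has a self-loop).
The vertices on cycles are {1, 2, 4, 7, 8, 9} — 6 in total.

6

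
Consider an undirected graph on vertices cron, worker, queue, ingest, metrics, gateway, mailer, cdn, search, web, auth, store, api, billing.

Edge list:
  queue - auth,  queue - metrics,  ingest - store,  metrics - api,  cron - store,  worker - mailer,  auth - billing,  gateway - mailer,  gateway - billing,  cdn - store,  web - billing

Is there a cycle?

No

DFS, tracking each vertex's parent; an edge to a visited non-parent vertex closes a cycle.
Start from auth:
visit auth (parent –)
  visit billing (parent auth)
    visit gateway (parent billing)
      gateway–billing: parent, skip
      visit mailer (parent gateway)
        visit worker (parent mailer)
          worker–mailer: parent, skip
        mailer–gateway: parent, skip
    billing–auth: parent, skip
    visit web (parent billing)
      web–billing: parent, skip
  visit queue (parent auth)
    visit metrics (parent queue)
      metrics–queue: parent, skip
      visit api (parent metrics)
        api–metrics: parent, skip
    queue–auth: parent, skip
visit cron (parent –)
  visit store (parent cron)
    visit cdn (parent store)
      cdn–store: parent, skip
    store–cron: parent, skip
    visit ingest (parent store)
      ingest–store: parent, skip
visit search (parent –)
No non-parent visited neighbor found — the graph is a forest.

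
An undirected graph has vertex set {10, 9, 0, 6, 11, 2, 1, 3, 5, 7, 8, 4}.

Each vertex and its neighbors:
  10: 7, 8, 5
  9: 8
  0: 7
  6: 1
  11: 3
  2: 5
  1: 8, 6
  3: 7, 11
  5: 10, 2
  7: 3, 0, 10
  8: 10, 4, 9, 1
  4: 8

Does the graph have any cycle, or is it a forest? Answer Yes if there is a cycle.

DFS, tracking each vertex's parent; an edge to a visited non-parent vertex closes a cycle.
Start from 2:
visit 2 (parent –)
  visit 5 (parent 2)
    visit 10 (parent 5)
      visit 7 (parent 10)
        visit 3 (parent 7)
          3–7: parent, skip
          visit 11 (parent 3)
            11–3: parent, skip
        visit 0 (parent 7)
          0–7: parent, skip
        7–10: parent, skip
      visit 8 (parent 10)
        8–10: parent, skip
        visit 4 (parent 8)
          4–8: parent, skip
        visit 9 (parent 8)
          9–8: parent, skip
        visit 1 (parent 8)
          1–8: parent, skip
          visit 6 (parent 1)
            6–1: parent, skip
      10–5: parent, skip
    5–2: parent, skip
No non-parent visited neighbor found — the graph is a forest.

No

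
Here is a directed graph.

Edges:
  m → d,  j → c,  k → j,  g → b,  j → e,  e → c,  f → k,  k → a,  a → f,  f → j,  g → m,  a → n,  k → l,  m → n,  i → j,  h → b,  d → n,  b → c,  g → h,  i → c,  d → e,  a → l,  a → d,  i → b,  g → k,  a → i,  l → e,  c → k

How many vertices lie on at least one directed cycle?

A vertex is on a directed cycle iff it belongs to a strongly connected component of size ≥ 2 (or has a self-loop).
The vertices on cycles are {a, b, c, d, e, f, i, j, k, l} — 10 in total.

10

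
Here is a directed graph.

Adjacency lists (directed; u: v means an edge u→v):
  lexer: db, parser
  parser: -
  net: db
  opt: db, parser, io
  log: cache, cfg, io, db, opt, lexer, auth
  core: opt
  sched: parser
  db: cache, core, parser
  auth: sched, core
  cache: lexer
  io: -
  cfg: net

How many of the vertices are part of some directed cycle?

A vertex is on a directed cycle iff it belongs to a strongly connected component of size ≥ 2 (or has a self-loop).
The vertices on cycles are {db, opt, core, cache, lexer} — 5 in total.

5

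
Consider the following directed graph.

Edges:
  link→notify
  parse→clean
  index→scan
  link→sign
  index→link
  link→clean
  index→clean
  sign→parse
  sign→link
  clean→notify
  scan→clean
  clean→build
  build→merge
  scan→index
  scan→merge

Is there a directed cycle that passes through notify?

No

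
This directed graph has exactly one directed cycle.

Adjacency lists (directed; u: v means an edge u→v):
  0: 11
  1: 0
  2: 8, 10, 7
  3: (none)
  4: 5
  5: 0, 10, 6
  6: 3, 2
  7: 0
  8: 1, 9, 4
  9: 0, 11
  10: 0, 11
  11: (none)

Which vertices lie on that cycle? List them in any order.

DFS with gray/black marking from 6:
6 gray
  3 gray
  3 black
  2 gray
    8 gray
      1 gray
        0 gray
          11 gray
          11 black
        0 black
      1 black
      9 gray
        9→0: 0 black — skip
        9→11: 11 black — skip
      9 black
      4 gray
        5 gray
          5→0: 0 black — skip
          10 gray
            10→0: 0 black — skip
            10→11: 11 black — skip
          10 black
          5→6: 6 is gray → back edge
Back edge closes the cycle 6 → 2 → 8 → 4 → 5 → 6; its vertices are {2, 4, 5, 6, 8}.

2, 4, 5, 6, 8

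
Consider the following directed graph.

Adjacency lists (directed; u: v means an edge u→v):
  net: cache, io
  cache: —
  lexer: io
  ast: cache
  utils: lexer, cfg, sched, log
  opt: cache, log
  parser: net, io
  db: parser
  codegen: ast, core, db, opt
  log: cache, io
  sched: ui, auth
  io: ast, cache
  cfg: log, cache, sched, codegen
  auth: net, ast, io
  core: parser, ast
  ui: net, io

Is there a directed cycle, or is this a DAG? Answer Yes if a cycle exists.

No

DFS with white/gray/black marking, starting from cache:
cache gray
cache black
net gray
  net→cache: cache black — skip
  io gray
    ast gray
      ast→cache: cache black — skip
    ast black
    io→cache: cache black — skip
  io black
net black
lexer gray
  lexer→io: io black — skip
lexer black
utils gray
  utils→lexer: lexer black — skip
  cfg gray
    log gray
      log→cache: cache black — skip
      log→io: io black — skip
    log black
    cfg→cache: cache black — skip
    sched gray
      ui gray
        ui→net: net black — skip
        ui→io: io black — skip
      ui black
      auth gray
        auth→net: net black — skip
        auth→ast: ast black — skip
        auth→io: io black — skip
      auth black
    sched black
    codegen gray
      codegen→ast: ast black — skip
      core gray
        parser gray
          parser→net: net black — skip
          parser→io: io black — skip
        parser black
        core→ast: ast black — skip
      core black
      db gray
        db→parser: parser black — skip
      db black
      opt gray
        opt→cache: cache black — skip
        opt→log: log black — skip
      opt black
    codegen black
  cfg black
  utils→sched: sched black — skip
  utils→log: log black — skip
utils black
Every edge goes to a white or black vertex — no back edge, so the graph is acyclic.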